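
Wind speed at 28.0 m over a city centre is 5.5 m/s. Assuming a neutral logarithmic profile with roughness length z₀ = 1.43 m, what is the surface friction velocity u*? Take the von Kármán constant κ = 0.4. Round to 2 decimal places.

Log law: V(z) = (u*/κ) · ln(z/z₀) ⇒ u* = κ · V / ln(z/z₀)
u* = 0.4 × 5.5 / ln(28.0/1.43) = 0.4 × 5.5 / 2.9745
   = 2.2000 / 2.9745 = 0.7396 m/s

u* ≈ 0.74 m/s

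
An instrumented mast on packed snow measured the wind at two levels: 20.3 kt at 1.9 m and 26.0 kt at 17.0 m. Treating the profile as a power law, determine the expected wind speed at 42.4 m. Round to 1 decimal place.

First find α: α = ln(V₂/V₁)/ln(z₂/z₁) = ln(26.0/20.3)/ln(17.0/1.9) = 0.24748/2.19136 = 0.1129
Extrapolate from 17.0 m to 42.4 m: V₃ = 26.0 × (42.4/17.0)^0.1129 = 26.0 × 1.1087 = 28.8269 kt

28.8 kt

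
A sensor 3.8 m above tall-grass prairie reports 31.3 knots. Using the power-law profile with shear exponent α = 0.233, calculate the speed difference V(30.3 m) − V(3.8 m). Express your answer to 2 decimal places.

19.47 knots

Power law: V₂ = V₁ · (z₂/z₁)^α = 31.3 × (7.9737)^0.233 = 50.7728 knots
ΔV = 50.7728 − 31.3 = 19.4728 knots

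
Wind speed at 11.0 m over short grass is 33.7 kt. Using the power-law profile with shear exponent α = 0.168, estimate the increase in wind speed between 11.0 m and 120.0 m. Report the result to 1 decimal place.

Power law: V₂ = V₁ · (z₂/z₁)^α = 33.7 × (10.9091)^0.168 = 50.3476 kt
ΔV = 50.3476 − 33.7 = 16.6476 kt

16.6 kt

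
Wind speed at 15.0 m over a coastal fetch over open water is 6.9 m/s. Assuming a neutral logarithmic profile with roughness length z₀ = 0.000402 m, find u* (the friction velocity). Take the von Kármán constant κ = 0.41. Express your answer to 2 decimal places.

Log law: V(z) = (u*/κ) · ln(z/z₀) ⇒ u* = κ · V / ln(z/z₀)
u* = 0.41 × 6.9 / ln(15.0/0.000402) = 0.41 × 6.9 / 10.5271
   = 2.8290 / 10.5271 = 0.2687 m/s

u* ≈ 0.27 m/s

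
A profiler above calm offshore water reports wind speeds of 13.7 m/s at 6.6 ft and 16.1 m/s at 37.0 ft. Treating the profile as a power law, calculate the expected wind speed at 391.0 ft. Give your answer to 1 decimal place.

20.1 m/s

First find α: α = ln(V₂/V₁)/ln(z₂/z₁) = ln(16.1/13.7)/ln(37.0/6.6) = 0.16142/1.72385 = 0.0936
Extrapolate from 37.0 ft to 391.0 ft: V₃ = 16.1 × (391.0/37.0)^0.0936 = 16.1 × 1.2471 = 20.0776 m/s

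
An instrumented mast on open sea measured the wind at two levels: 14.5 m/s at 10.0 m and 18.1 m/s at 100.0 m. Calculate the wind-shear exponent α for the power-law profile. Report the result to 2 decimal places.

α ≈ 0.10

Power law: V₂/V₁ = (z₂/z₁)^α ⇒ α = ln(V₂/V₁) / ln(z₂/z₁)
α = ln(18.1/14.5) / ln(100.0/10.0) = ln(1.2483) / ln(10.0000)
  = 0.22176 / 2.30259 = 0.09631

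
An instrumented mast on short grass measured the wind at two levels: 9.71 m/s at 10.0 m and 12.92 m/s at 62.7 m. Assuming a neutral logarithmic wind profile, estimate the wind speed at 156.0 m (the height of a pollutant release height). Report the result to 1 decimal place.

14.5 m/s

Log law: V ∝ ln(z/z₀). From the pair, with r = V₁/V₂ = 0.75155,
ln z₀ = (ln z₁ − r·ln z₂)/(1 − r) = (2.3026 − 0.75155×4.1384)/0.24845 = -3.2505 → z₀ = 0.03876 m
V₃ = V₁ · ln(z₃/z₀)/ln(z₁/z₀) = 9.71 × 8.3004/5.5531 = 14.5138 m/s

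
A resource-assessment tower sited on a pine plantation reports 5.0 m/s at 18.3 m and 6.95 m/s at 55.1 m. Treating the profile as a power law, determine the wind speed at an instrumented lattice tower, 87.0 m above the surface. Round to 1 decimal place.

First find α: α = ln(V₂/V₁)/ln(z₂/z₁) = ln(6.95/5.0)/ln(55.1/18.3) = 0.32930/1.10225 = 0.2988
Extrapolate from 55.1 m to 87.0 m: V₃ = 6.95 × (87.0/55.1)^0.2988 = 6.95 × 1.1462 = 7.9661 m/s

8.0 m/s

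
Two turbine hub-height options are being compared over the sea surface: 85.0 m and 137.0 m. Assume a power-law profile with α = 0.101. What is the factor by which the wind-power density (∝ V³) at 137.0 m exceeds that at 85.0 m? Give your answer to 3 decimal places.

1.156

Speed ratio: V_B/V_A = (z_B/z_A)^α = (137.0/85.0)^0.101 = (1.6118)^0.101 = 1.04939
Power-density ratio: P_B/P_A = (V_B/V_A)³ = (1.04939)³ = 1.15561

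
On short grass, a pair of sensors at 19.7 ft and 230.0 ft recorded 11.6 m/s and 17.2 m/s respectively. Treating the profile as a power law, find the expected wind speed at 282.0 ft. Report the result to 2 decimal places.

First find α: α = ln(V₂/V₁)/ln(z₂/z₁) = ln(17.2/11.6)/ln(230.0/19.7) = 0.39390/2.45746 = 0.1603
Extrapolate from 230.0 ft to 282.0 ft: V₃ = 17.2 × (282.0/230.0)^0.1603 = 17.2 × 1.0332 = 17.7712 m/s

17.77 m/s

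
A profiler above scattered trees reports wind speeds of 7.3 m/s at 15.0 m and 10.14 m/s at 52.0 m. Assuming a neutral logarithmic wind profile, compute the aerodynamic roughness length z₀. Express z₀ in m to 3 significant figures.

z₀ ≈ 0.614 m

Log law: V(z) ∝ ln(z/z₀). With r = V₁/V₂ = 7.3/10.14 = 0.71992,
r · ln(z₂/z₀) = ln(z₁/z₀) ⇒ ln z₀ = (ln z₁ − r·ln z₂)/(1 − r)
ln z₀ = (2.70805 − 0.71992×3.95124) / 0.28008 = -0.4875
z₀ = exp(-0.4875) = 0.6142 m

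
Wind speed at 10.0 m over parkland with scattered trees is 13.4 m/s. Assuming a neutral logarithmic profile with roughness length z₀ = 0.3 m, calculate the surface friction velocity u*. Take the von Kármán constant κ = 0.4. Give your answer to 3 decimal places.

u* ≈ 1.529 m/s

Log law: V(z) = (u*/κ) · ln(z/z₀) ⇒ u* = κ · V / ln(z/z₀)
u* = 0.4 × 13.4 / ln(10.0/0.3) = 0.4 × 13.4 / 3.5066
   = 5.3600 / 3.5066 = 1.5286 m/s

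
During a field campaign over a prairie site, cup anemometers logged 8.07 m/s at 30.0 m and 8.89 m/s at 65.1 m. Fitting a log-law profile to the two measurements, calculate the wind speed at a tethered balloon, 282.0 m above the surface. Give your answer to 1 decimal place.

Log law: V ∝ ln(z/z₀). From the pair, with r = V₁/V₂ = 0.90776,
ln z₀ = (ln z₁ − r·ln z₂)/(1 − r) = (3.4012 − 0.90776×4.1759)/0.09224 = -4.2233 → z₀ = 0.01465 m
V₃ = V₁ · ln(z₃/z₀)/ln(z₁/z₀) = 8.07 × 9.8652/7.6244 = 10.4417 m/s

10.4 m/s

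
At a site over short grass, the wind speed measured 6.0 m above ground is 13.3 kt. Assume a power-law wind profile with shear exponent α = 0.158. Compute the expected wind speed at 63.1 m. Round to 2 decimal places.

19.29 kt

Power-law profile: V₂ = V₁ · (z₂/z₁)^α
V₂ = 13.3 × (63.1/6.0)^0.158 = 13.3 × (10.5167)^0.158
    = 13.3 × 1.4503 = 19.2889 kt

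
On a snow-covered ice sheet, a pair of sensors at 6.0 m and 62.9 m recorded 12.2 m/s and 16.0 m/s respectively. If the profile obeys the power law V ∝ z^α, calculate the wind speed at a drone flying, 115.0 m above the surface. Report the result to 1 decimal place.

First find α: α = ln(V₂/V₁)/ln(z₂/z₁) = ln(16.0/12.2)/ln(62.9/6.0) = 0.27115/2.34979 = 0.1154
Extrapolate from 62.9 m to 115.0 m: V₃ = 16.0 × (115.0/62.9)^0.1154 = 16.0 × 1.0721 = 17.1537 m/s

17.2 m/s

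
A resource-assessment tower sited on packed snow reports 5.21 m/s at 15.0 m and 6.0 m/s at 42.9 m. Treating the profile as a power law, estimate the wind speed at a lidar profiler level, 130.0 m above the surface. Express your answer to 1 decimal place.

7.0 m/s

First find α: α = ln(V₂/V₁)/ln(z₂/z₁) = ln(6.0/5.21)/ln(42.9/15.0) = 0.14118/1.05082 = 0.1344
Extrapolate from 42.9 m to 130.0 m: V₃ = 6.0 × (130.0/42.9)^0.1344 = 6.0 × 1.1606 = 6.9637 m/s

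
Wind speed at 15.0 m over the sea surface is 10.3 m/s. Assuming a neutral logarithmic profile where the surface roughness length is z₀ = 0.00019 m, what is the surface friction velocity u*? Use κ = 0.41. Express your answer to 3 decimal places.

u* ≈ 0.374 m/s

Log law: V(z) = (u*/κ) · ln(z/z₀) ⇒ u* = κ · V / ln(z/z₀)
u* = 0.41 × 10.3 / ln(15.0/0.00019) = 0.41 × 10.3 / 11.2765
   = 4.2230 / 11.2765 = 0.3745 m/s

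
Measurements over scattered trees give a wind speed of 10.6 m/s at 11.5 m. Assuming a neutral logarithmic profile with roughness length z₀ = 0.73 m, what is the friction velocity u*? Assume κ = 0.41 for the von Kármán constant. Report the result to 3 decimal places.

Log law: V(z) = (u*/κ) · ln(z/z₀) ⇒ u* = κ · V / ln(z/z₀)
u* = 0.41 × 10.6 / ln(11.5/0.73) = 0.41 × 10.6 / 2.7571
   = 4.3460 / 2.7571 = 1.5763 m/s

u* ≈ 1.576 m/s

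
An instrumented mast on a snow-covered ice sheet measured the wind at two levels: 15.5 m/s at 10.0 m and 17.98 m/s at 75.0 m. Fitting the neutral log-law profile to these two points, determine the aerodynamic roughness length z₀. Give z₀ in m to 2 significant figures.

z₀ ≈ 0.000034 m

Log law: V(z) ∝ ln(z/z₀). With r = V₁/V₂ = 15.5/17.98 = 0.86207,
r · ln(z₂/z₀) = ln(z₁/z₀) ⇒ ln z₀ = (ln z₁ − r·ln z₂)/(1 − r)
ln z₀ = (2.30259 − 0.86207×4.31749) / 0.13793 = -10.2906
z₀ = exp(-10.2906) = 0.00003395 m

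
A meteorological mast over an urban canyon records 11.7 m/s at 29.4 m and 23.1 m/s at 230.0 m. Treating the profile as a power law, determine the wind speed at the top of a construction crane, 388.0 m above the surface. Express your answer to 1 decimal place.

27.5 m/s

First find α: α = ln(V₂/V₁)/ln(z₂/z₁) = ln(23.1/11.7)/ln(230.0/29.4) = 0.68024/2.05708 = 0.3307
Extrapolate from 230.0 m to 388.0 m: V₃ = 23.1 × (388.0/230.0)^0.3307 = 23.1 × 1.1888 = 27.4607 m/s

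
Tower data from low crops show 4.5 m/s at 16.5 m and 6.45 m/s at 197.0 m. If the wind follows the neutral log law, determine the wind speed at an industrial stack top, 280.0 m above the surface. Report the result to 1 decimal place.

6.7 m/s

Log law: V ∝ ln(z/z₀). From the pair, with r = V₁/V₂ = 0.69767,
ln z₀ = (ln z₁ − r·ln z₂)/(1 − r) = (2.8034 − 0.69767×5.2832)/0.30233 = -2.9194 → z₀ = 0.05397 m
V₃ = V₁ · ln(z₃/z₀)/ln(z₁/z₀) = 4.5 × 8.5541/5.7227 = 6.7265 m/s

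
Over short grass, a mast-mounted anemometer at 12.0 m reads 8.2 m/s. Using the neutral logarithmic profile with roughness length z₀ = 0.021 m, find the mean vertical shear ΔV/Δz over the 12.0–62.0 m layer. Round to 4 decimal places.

0.0424 m/s/m

Log law: V₂ = V₁ · ln(z₂/z₀)/ln(z₁/z₀) = 8.2 × 7.9904/6.3481 = 10.3213 m/s
ΔV/Δz = (10.3213 − 8.2)/(62.0 − 12.0) = 2.1213/50.0000 = 0.04243 m/s/m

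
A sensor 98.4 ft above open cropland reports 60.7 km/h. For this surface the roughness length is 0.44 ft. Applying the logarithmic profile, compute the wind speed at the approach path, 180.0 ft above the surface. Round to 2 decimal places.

67.48 km/h

Log law: V(z) ∝ ln(z/z₀), so V₂/V₁ = ln(z₂/z₀) / ln(z₁/z₀).
ln(180.0/0.44) = 6.0139, ln(98.4/0.44) = 5.4100
V₂ = 60.7 × 6.0139/5.4100 = 60.7 × 1.1116 = 67.4759 km/h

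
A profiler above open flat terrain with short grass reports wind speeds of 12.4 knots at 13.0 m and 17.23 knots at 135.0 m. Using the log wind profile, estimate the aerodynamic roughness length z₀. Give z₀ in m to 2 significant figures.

Log law: V(z) ∝ ln(z/z₀). With r = V₁/V₂ = 12.4/17.23 = 0.71967,
r · ln(z₂/z₀) = ln(z₁/z₀) ⇒ ln z₀ = (ln z₁ − r·ln z₂)/(1 − r)
ln z₀ = (2.56495 − 0.71967×4.90527) / 0.28033 = -3.4433
z₀ = exp(-3.4433) = 0.03196 m

z₀ ≈ 0.032 m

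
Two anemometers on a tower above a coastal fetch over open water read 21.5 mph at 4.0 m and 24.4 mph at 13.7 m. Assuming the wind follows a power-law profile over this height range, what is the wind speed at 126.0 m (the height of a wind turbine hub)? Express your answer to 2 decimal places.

First find α: α = ln(V₂/V₁)/ln(z₂/z₁) = ln(24.4/21.5)/ln(13.7/4.0) = 0.12653/1.23110 = 0.1028
Extrapolate from 13.7 m to 126.0 m: V₃ = 24.4 × (126.0/13.7)^0.1028 = 24.4 × 1.2562 = 30.6501 mph

30.65 mph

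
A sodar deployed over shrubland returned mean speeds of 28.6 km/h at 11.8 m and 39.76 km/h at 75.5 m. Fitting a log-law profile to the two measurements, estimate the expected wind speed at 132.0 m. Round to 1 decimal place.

43.1 km/h

Log law: V ∝ ln(z/z₀). From the pair, with r = V₁/V₂ = 0.71932,
ln z₀ = (ln z₁ − r·ln z₂)/(1 − r) = (2.4681 − 0.71932×4.3241)/0.28068 = -2.2884 → z₀ = 0.1014 m
V₃ = V₁ · ln(z₃/z₀)/ln(z₁/z₀) = 28.6 × 7.1712/4.7565 = 43.1192 km/h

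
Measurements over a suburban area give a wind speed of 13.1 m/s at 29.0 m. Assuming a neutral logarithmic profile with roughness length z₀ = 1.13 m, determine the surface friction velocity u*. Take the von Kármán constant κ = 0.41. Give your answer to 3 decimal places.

u* ≈ 1.655 m/s

Log law: V(z) = (u*/κ) · ln(z/z₀) ⇒ u* = κ · V / ln(z/z₀)
u* = 0.41 × 13.1 / ln(29.0/1.13) = 0.41 × 13.1 / 3.2451
   = 5.3710 / 3.2451 = 1.6551 m/s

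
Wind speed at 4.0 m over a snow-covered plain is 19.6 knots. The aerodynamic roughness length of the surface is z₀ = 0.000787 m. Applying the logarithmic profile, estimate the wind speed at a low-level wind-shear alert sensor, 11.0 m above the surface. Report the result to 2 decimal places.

21.92 knots

Log law: V(z) ∝ ln(z/z₀), so V₂/V₁ = ln(z₂/z₀) / ln(z₁/z₀).
ln(11.0/0.000787) = 9.5452, ln(4.0/0.000787) = 8.5336
V₂ = 19.6 × 9.5452/8.5336 = 19.6 × 1.1185 = 21.9235 knots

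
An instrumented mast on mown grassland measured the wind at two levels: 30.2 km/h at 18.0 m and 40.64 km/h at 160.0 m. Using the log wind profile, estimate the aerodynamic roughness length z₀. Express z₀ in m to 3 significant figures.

Log law: V(z) ∝ ln(z/z₀). With r = V₁/V₂ = 30.2/40.64 = 0.74311,
r · ln(z₂/z₀) = ln(z₁/z₀) ⇒ ln z₀ = (ln z₁ − r·ln z₂)/(1 − r)
ln z₀ = (2.89037 − 0.74311×5.07517) / 0.25689 = -3.4296
z₀ = exp(-3.4296) = 0.03240 m

z₀ ≈ 0.0324 m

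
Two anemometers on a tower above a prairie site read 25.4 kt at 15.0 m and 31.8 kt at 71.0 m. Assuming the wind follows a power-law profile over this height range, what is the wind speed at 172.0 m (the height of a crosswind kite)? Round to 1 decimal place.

36.1 kt

First find α: α = ln(V₂/V₁)/ln(z₂/z₁) = ln(31.8/25.4)/ln(71.0/15.0) = 0.22472/1.55463 = 0.1445
Extrapolate from 71.0 m to 172.0 m: V₃ = 31.8 × (172.0/71.0)^0.1445 = 31.8 × 1.1364 = 36.1387 kt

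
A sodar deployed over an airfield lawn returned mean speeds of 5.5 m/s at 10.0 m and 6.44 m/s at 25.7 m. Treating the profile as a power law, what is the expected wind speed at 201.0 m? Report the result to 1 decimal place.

First find α: α = ln(V₂/V₁)/ln(z₂/z₁) = ln(6.44/5.5)/ln(25.7/10.0) = 0.15778/0.94391 = 0.1672
Extrapolate from 25.7 m to 201.0 m: V₃ = 6.44 × (201.0/25.7)^0.1672 = 6.44 × 1.4103 = 9.0824 m/s

9.1 m/s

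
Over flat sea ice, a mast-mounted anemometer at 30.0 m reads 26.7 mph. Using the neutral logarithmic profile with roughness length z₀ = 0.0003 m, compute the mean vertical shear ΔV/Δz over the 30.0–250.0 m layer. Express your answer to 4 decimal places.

Log law: V₂ = V₁ · ln(z₂/z₀)/ln(z₁/z₀) = 26.7 × 13.6332/11.5129 = 31.6172 mph
ΔV/Δz = (31.6172 − 26.7)/(250.0 − 30.0) = 4.9172/220.0000 = 0.02235 mph/m

0.0224 mph/m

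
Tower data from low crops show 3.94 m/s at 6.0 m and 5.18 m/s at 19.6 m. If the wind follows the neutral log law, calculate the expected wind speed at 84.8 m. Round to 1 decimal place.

Log law: V ∝ ln(z/z₀). From the pair, with r = V₁/V₂ = 0.76062,
ln z₀ = (ln z₁ − r·ln z₂)/(1 − r) = (1.7918 − 0.76062×2.9755)/0.23938 = -1.9696 → z₀ = 0.1395 m
V₃ = V₁ · ln(z₃/z₀)/ln(z₁/z₀) = 3.94 × 6.4099/3.7613 = 6.7143 m/s

6.7 m/s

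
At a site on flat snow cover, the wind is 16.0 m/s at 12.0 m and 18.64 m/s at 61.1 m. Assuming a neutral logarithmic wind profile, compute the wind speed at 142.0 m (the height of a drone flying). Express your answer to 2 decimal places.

20.01 m/s

Log law: V ∝ ln(z/z₀). From the pair, with r = V₁/V₂ = 0.85837,
ln z₀ = (ln z₁ − r·ln z₂)/(1 − r) = (2.4849 − 0.85837×4.1125)/0.14163 = -7.3794 → z₀ = 0.0006240 m
V₃ = V₁ · ln(z₃/z₀)/ln(z₁/z₀) = 16.0 × 12.3352/9.8643 = 20.0079 m/s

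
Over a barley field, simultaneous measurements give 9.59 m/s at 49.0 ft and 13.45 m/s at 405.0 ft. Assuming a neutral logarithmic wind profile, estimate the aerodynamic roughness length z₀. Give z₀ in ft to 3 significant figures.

z₀ ≈ 0.258 ft

Log law: V(z) ∝ ln(z/z₀). With r = V₁/V₂ = 9.59/13.45 = 0.71301,
r · ln(z₂/z₀) = ln(z₁/z₀) ⇒ ln z₀ = (ln z₁ − r·ln z₂)/(1 − r)
ln z₀ = (3.89182 − 0.71301×6.00389) / 0.28699 = -1.3555
z₀ = exp(-1.3555) = 0.2578 ft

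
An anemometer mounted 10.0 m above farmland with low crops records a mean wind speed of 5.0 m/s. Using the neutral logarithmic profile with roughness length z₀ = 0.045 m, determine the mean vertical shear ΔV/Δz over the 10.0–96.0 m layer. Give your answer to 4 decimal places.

0.0243 m/s/m

Log law: V₂ = V₁ · ln(z₂/z₀)/ln(z₁/z₀) = 5.0 × 7.6654/5.4037 = 7.0928 m/s
ΔV/Δz = (7.0928 − 5.0)/(96.0 − 10.0) = 2.0928/86.0000 = 0.02433 m/s/m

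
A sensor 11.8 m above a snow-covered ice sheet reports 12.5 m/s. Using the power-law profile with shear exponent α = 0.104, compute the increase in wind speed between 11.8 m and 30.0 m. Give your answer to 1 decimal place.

Power law: V₂ = V₁ · (z₂/z₁)^α = 12.5 × (2.5424)^0.104 = 13.7738 m/s
ΔV = 13.7738 − 12.5 = 1.2738 m/s

1.3 m/s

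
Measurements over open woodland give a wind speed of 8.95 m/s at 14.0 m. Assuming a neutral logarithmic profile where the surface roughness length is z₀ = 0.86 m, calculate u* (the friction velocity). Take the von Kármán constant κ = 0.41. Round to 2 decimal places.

u* ≈ 1.32 m/s

Log law: V(z) = (u*/κ) · ln(z/z₀) ⇒ u* = κ · V / ln(z/z₀)
u* = 0.41 × 8.95 / ln(14.0/0.86) = 0.41 × 8.95 / 2.7899
   = 3.6695 / 2.7899 = 1.3153 m/s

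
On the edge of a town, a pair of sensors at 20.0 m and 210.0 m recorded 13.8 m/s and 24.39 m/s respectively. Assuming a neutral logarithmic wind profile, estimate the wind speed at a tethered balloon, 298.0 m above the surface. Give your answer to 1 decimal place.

26.0 m/s

Log law: V ∝ ln(z/z₀). From the pair, with r = V₁/V₂ = 0.56581,
ln z₀ = (ln z₁ − r·ln z₂)/(1 − r) = (2.9957 − 0.56581×5.3471)/0.43419 = -0.0684 → z₀ = 0.9339 m
V₃ = V₁ · ln(z₃/z₀)/ln(z₁/z₀) = 13.8 × 5.7655/3.0641 = 25.9662 m/s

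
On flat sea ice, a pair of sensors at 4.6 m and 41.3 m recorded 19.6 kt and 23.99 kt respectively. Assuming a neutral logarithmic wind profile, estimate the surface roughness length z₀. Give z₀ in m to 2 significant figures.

z₀ ≈ 0.00026 m

Log law: V(z) ∝ ln(z/z₀). With r = V₁/V₂ = 19.6/23.99 = 0.81701,
r · ln(z₂/z₀) = ln(z₁/z₀) ⇒ ln z₀ = (ln z₁ − r·ln z₂)/(1 − r)
ln z₀ = (1.52606 − 0.81701×3.72086) / 0.18299 = -8.2731
z₀ = exp(-8.2731) = 0.0002553 m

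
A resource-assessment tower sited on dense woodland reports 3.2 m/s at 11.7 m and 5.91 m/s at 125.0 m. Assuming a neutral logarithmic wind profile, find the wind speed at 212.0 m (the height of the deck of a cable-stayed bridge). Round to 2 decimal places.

Log law: V ∝ ln(z/z₀). From the pair, with r = V₁/V₂ = 0.54146,
ln z₀ = (ln z₁ − r·ln z₂)/(1 − r) = (2.4596 − 0.54146×4.8283)/0.45854 = -0.3374 → z₀ = 0.7136 m
V₃ = V₁ · ln(z₃/z₀)/ln(z₁/z₀) = 3.2 × 5.6940/2.7970 = 6.5144 m/s

6.51 m/s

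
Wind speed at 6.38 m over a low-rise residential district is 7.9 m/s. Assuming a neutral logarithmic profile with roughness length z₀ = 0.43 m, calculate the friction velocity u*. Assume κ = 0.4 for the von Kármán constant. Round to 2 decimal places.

Log law: V(z) = (u*/κ) · ln(z/z₀) ⇒ u* = κ · V / ln(z/z₀)
u* = 0.4 × 7.9 / ln(6.38/0.43) = 0.4 × 7.9 / 2.6971
   = 3.1600 / 2.6971 = 1.1716 m/s

u* ≈ 1.17 m/s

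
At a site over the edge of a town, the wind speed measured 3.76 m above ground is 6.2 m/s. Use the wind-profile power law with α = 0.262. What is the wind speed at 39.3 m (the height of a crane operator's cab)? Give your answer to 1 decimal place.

11.5 m/s

Power-law profile: V₂ = V₁ · (z₂/z₁)^α
V₂ = 6.2 × (39.3/3.76)^0.262 = 6.2 × (10.4521)^0.262
    = 6.2 × 1.8494 = 11.4663 m/s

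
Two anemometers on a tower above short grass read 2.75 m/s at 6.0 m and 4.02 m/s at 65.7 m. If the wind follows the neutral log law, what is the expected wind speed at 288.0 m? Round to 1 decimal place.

Log law: V ∝ ln(z/z₀). From the pair, with r = V₁/V₂ = 0.68408,
ln z₀ = (ln z₁ − r·ln z₂)/(1 − r) = (1.7918 − 0.68408×4.1851)/0.31592 = -3.3907 → z₀ = 0.03369 m
V₃ = V₁ · ln(z₃/z₀)/ln(z₁/z₀) = 2.75 × 9.0536/5.1824 = 4.8042 m/s

4.8 m/s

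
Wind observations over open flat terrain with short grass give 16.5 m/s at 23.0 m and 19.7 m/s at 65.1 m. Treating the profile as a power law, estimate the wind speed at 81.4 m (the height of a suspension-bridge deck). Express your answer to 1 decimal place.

First find α: α = ln(V₂/V₁)/ln(z₂/z₁) = ln(19.7/16.5)/ln(65.1/23.0) = 0.17726/1.04043 = 0.1704
Extrapolate from 65.1 m to 81.4 m: V₃ = 19.7 × (81.4/65.1)^0.1704 = 19.7 × 1.0388 = 20.4644 m/s

20.5 m/s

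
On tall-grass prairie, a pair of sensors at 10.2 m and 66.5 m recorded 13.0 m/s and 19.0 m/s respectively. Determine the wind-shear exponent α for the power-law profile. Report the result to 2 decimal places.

Power law: V₂/V₁ = (z₂/z₁)^α ⇒ α = ln(V₂/V₁) / ln(z₂/z₁)
α = ln(19.0/13.0) / ln(66.5/10.2) = ln(1.4615) / ln(6.5196)
  = 0.37949 / 1.87481 = 0.20241

α ≈ 0.20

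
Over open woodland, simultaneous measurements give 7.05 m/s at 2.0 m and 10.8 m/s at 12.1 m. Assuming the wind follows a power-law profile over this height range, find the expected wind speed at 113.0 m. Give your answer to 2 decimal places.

First find α: α = ln(V₂/V₁)/ln(z₂/z₁) = ln(10.8/7.05)/ln(12.1/2.0) = 0.42652/1.80006 = 0.2369
Extrapolate from 12.1 m to 113.0 m: V₃ = 10.8 × (113.0/12.1)^0.2369 = 10.8 × 1.6979 = 18.3372 m/s

18.34 m/s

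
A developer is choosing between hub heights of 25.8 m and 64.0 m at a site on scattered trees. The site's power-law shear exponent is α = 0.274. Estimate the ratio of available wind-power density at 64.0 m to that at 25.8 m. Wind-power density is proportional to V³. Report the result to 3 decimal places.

Speed ratio: V_B/V_A = (z_B/z_A)^α = (64.0/25.8)^0.274 = (2.4806)^0.274 = 1.28265
Power-density ratio: P_B/P_A = (V_B/V_A)³ = (1.28265)³ = 2.11022

2.110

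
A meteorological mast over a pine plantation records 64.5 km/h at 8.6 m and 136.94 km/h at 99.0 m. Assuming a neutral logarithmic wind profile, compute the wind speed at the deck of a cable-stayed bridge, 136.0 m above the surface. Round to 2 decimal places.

146.35 km/h

Log law: V ∝ ln(z/z₀). From the pair, with r = V₁/V₂ = 0.47101,
ln z₀ = (ln z₁ − r·ln z₂)/(1 − r) = (2.1518 − 0.47101×4.5951)/0.52899 = -0.0238 → z₀ = 0.9765 m
V₃ = V₁ · ln(z₃/z₀)/ln(z₁/z₀) = 64.5 × 4.9364/2.1755 = 146.3542 km/h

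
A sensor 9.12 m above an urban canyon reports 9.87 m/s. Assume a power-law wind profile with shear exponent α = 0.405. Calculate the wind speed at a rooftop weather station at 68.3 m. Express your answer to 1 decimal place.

Power-law profile: V₂ = V₁ · (z₂/z₁)^α
V₂ = 9.87 × (68.3/9.12)^0.405 = 9.87 × (7.4890)^0.405
    = 9.87 × 2.2602 = 22.3079 m/s

22.3 m/s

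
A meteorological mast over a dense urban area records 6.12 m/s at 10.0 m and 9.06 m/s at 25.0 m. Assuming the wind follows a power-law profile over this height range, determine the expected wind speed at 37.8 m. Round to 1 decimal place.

First find α: α = ln(V₂/V₁)/ln(z₂/z₁) = ln(9.06/6.12)/ln(25.0/10.0) = 0.39231/0.91629 = 0.4281
Extrapolate from 25.0 m to 37.8 m: V₃ = 9.06 × (37.8/25.0)^0.4281 = 9.06 × 1.1936 = 10.8144 m/s

10.8 m/s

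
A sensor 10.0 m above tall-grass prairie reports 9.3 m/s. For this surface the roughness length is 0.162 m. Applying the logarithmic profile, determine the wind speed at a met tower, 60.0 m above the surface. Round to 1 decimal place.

13.3 m/s

Log law: V(z) ∝ ln(z/z₀), so V₂/V₁ = ln(z₂/z₀) / ln(z₁/z₀).
ln(60.0/0.162) = 5.9145, ln(10.0/0.162) = 4.1227
V₂ = 9.3 × 5.9145/4.1227 = 9.3 × 1.4346 = 13.3418 m/s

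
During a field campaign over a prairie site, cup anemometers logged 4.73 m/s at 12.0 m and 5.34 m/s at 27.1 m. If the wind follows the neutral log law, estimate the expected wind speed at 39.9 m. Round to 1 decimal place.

Log law: V ∝ ln(z/z₀). From the pair, with r = V₁/V₂ = 0.88577,
ln z₀ = (ln z₁ − r·ln z₂)/(1 − r) = (2.4849 − 0.88577×3.2995)/0.11423 = -3.8318 → z₀ = 0.02167 m
V₃ = V₁ · ln(z₃/z₀)/ln(z₁/z₀) = 4.73 × 7.5182/6.3167 = 5.6297 m/s

5.6 m/s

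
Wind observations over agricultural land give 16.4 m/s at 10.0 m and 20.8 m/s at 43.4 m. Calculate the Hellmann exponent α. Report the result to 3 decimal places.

Power law: V₂/V₁ = (z₂/z₁)^α ⇒ α = ln(V₂/V₁) / ln(z₂/z₁)
α = ln(20.8/16.4) / ln(43.4/10.0) = ln(1.2683) / ln(4.3400)
  = 0.23767 / 1.46787 = 0.16192

α ≈ 0.162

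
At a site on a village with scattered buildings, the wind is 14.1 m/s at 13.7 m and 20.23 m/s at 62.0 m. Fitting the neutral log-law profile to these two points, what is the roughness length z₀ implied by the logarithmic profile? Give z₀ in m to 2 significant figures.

Log law: V(z) ∝ ln(z/z₀). With r = V₁/V₂ = 14.1/20.23 = 0.69698,
r · ln(z₂/z₀) = ln(z₁/z₀) ⇒ ln z₀ = (ln z₁ − r·ln z₂)/(1 − r)
ln z₀ = (2.61740 − 0.69698×4.12713) / 0.30302 = -0.8552
z₀ = exp(-0.8552) = 0.4252 m

z₀ ≈ 0.43 m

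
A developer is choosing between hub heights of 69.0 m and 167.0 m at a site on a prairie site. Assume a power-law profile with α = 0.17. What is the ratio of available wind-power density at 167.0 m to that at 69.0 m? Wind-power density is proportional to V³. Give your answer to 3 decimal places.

Speed ratio: V_B/V_A = (z_B/z_A)^α = (167.0/69.0)^0.17 = (2.4203)^0.17 = 1.16214
Power-density ratio: P_B/P_A = (V_B/V_A)³ = (1.16214)³ = 1.56954

1.570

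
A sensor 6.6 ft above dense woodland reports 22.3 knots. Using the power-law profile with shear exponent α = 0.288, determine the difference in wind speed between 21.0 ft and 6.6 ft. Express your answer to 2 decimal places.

8.82 knots

Power law: V₂ = V₁ · (z₂/z₁)^α = 22.3 × (3.1818)^0.288 = 31.1226 knots
ΔV = 31.1226 − 22.3 = 8.8226 knots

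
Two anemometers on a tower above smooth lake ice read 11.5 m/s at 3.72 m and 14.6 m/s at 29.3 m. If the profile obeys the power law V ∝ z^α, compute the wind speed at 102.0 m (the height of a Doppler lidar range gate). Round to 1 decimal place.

First find α: α = ln(V₂/V₁)/ln(z₂/z₁) = ln(14.6/11.5)/ln(29.3/3.72) = 0.23867/2.06386 = 0.1156
Extrapolate from 29.3 m to 102.0 m: V₃ = 14.6 × (102.0/29.3)^0.1156 = 14.6 × 1.1552 = 16.8656 m/s

16.9 m/s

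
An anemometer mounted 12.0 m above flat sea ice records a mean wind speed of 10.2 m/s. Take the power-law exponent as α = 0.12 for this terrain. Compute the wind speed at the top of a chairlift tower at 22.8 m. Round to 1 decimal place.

11.0 m/s

Power-law profile: V₂ = V₁ · (z₂/z₁)^α
V₂ = 10.2 × (22.8/12.0)^0.12 = 10.2 × (1.9000)^0.12
    = 10.2 × 1.0801 = 11.0167 m/s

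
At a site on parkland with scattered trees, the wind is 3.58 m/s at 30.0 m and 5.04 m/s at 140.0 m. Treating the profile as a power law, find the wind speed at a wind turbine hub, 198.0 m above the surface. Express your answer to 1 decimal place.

First find α: α = ln(V₂/V₁)/ln(z₂/z₁) = ln(5.04/3.58)/ln(140.0/30.0) = 0.34204/1.54045 = 0.2220
Extrapolate from 140.0 m to 198.0 m: V₃ = 5.04 × (198.0/140.0)^0.2220 = 5.04 × 1.0800 = 5.4432 m/s

5.4 m/s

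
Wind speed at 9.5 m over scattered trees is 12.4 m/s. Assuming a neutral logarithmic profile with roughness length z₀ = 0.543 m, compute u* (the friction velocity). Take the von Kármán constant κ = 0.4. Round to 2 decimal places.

Log law: V(z) = (u*/κ) · ln(z/z₀) ⇒ u* = κ · V / ln(z/z₀)
u* = 0.4 × 12.4 / ln(9.5/0.543) = 0.4 × 12.4 / 2.8619
   = 4.9600 / 2.8619 = 1.7331 m/s

u* ≈ 1.73 m/s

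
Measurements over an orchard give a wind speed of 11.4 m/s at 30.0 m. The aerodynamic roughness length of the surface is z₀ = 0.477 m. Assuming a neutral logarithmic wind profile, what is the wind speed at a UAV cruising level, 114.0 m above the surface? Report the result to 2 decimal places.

Log law: V(z) ∝ ln(z/z₀), so V₂/V₁ = ln(z₂/z₀) / ln(z₁/z₀).
ln(114.0/0.477) = 5.4764, ln(30.0/0.477) = 4.1414
V₂ = 11.4 × 5.4764/4.1414 = 11.4 × 1.3224 = 15.0748 m/s

15.07 m/s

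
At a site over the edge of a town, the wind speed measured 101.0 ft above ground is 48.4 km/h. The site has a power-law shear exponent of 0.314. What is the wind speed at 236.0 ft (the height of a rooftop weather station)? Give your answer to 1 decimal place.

Power-law profile: V₂ = V₁ · (z₂/z₁)^α
V₂ = 48.4 × (236.0/101.0)^0.314 = 48.4 × (2.3366)^0.314
    = 48.4 × 1.3054 = 63.1805 km/h

63.2 km/h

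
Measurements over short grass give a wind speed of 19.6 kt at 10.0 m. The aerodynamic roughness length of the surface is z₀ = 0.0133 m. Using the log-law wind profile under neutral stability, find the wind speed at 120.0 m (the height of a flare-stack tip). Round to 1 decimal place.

Log law: V(z) ∝ ln(z/z₀), so V₂/V₁ = ln(z₂/z₀) / ln(z₁/z₀).
ln(120.0/0.0133) = 9.1075, ln(10.0/0.0133) = 6.6226
V₂ = 19.6 × 9.1075/6.6226 = 19.6 × 1.3752 = 26.9543 kt

27.0 kt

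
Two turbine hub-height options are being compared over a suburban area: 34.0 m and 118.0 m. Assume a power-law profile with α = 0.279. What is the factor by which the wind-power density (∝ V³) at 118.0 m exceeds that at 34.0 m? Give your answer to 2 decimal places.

Speed ratio: V_B/V_A = (z_B/z_A)^α = (118.0/34.0)^0.279 = (3.4706)^0.279 = 1.41505
Power-density ratio: P_B/P_A = (V_B/V_A)³ = (1.41505)³ = 2.83346

2.83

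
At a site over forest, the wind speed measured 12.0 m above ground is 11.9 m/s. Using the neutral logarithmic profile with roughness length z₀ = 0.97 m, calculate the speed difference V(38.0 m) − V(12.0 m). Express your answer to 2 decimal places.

Log law: V₂ = V₁ · ln(z₂/z₀)/ln(z₁/z₀) = 11.9 × 3.6680/2.5154 = 17.3532 m/s
ΔV = 17.3532 − 11.9 = 5.4532 m/s

5.45 m/s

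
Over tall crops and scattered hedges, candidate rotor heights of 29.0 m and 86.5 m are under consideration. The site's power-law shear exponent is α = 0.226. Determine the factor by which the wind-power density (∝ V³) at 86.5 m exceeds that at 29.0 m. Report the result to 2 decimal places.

Speed ratio: V_B/V_A = (z_B/z_A)^α = (86.5/29.0)^0.226 = (2.9828)^0.226 = 1.28016
Power-density ratio: P_B/P_A = (V_B/V_A)³ = (1.28016)³ = 2.09793

2.10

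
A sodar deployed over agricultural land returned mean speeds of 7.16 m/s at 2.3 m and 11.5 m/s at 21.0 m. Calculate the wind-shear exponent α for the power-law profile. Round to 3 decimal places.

α ≈ 0.214

Power law: V₂/V₁ = (z₂/z₁)^α ⇒ α = ln(V₂/V₁) / ln(z₂/z₁)
α = ln(11.5/7.16) / ln(21.0/2.3) = ln(1.6061) / ln(9.1304)
  = 0.47384 / 2.21161 = 0.21425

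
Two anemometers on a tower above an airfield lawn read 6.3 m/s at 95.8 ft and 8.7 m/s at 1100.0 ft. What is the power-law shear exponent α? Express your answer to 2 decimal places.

Power law: V₂/V₁ = (z₂/z₁)^α ⇒ α = ln(V₂/V₁) / ln(z₂/z₁)
α = ln(8.7/6.3) / ln(1100.0/95.8) = ln(1.3810) / ln(11.4823)
  = 0.32277 / 2.44080 = 0.13224

α ≈ 0.13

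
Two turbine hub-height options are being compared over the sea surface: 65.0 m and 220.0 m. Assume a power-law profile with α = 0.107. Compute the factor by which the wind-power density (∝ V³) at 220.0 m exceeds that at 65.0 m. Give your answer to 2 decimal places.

Speed ratio: V_B/V_A = (z_B/z_A)^α = (220.0/65.0)^0.107 = (3.3846)^0.107 = 1.13935
Power-density ratio: P_B/P_A = (V_B/V_A)³ = (1.13935)³ = 1.47901

1.48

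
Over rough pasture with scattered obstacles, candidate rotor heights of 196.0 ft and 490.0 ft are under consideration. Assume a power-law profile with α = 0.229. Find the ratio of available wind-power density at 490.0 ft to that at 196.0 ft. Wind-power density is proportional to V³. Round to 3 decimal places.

1.877

Speed ratio: V_B/V_A = (z_B/z_A)^α = (490.0/196.0)^0.229 = (2.5000)^0.229 = 1.23347
Power-density ratio: P_B/P_A = (V_B/V_A)³ = (1.23347)³ = 1.87666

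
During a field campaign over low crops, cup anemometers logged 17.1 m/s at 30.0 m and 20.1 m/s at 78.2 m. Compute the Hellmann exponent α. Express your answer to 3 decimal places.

α ≈ 0.169

Power law: V₂/V₁ = (z₂/z₁)^α ⇒ α = ln(V₂/V₁) / ln(z₂/z₁)
α = ln(20.1/17.1) / ln(78.2/30.0) = ln(1.1754) / ln(2.6067)
  = 0.16164 / 0.95807 = 0.16872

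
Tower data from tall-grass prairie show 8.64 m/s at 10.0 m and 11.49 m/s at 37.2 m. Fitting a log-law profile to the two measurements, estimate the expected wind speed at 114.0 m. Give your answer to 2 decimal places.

Log law: V ∝ ln(z/z₀). From the pair, with r = V₁/V₂ = 0.75196,
ln z₀ = (ln z₁ − r·ln z₂)/(1 − r) = (2.3026 − 0.75196×3.6163)/0.24804 = -1.6801 → z₀ = 0.1864 m
V₃ = V₁ · ln(z₃/z₀)/ln(z₁/z₀) = 8.64 × 6.4163/3.9827 = 13.9195 m/s

13.92 m/s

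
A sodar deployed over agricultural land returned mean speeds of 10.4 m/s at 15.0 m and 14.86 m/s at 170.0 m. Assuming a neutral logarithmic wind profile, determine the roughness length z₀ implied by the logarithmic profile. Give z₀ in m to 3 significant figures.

Log law: V(z) ∝ ln(z/z₀). With r = V₁/V₂ = 10.4/14.86 = 0.69987,
r · ln(z₂/z₀) = ln(z₁/z₀) ⇒ ln z₀ = (ln z₁ − r·ln z₂)/(1 − r)
ln z₀ = (2.70805 − 0.69987×5.13580) / 0.30013 = -2.9531
z₀ = exp(-2.9531) = 0.05218 m

z₀ ≈ 0.0522 m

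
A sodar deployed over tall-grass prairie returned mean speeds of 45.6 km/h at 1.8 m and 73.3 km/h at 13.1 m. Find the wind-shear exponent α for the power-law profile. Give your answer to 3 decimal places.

Power law: V₂/V₁ = (z₂/z₁)^α ⇒ α = ln(V₂/V₁) / ln(z₂/z₁)
α = ln(73.3/45.6) / ln(13.1/1.8) = ln(1.6075) / ln(7.2778)
  = 0.47465 / 1.98483 = 0.23914

α ≈ 0.239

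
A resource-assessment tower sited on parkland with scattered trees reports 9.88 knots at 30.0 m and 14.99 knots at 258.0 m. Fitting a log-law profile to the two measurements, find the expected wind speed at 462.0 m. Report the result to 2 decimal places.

Log law: V ∝ ln(z/z₀). From the pair, with r = V₁/V₂ = 0.65911,
ln z₀ = (ln z₁ − r·ln z₂)/(1 − r) = (3.4012 − 0.65911×5.5530)/0.34089 = -0.7592 → z₀ = 0.4681 m
V₃ = V₁ · ln(z₃/z₀)/ln(z₁/z₀) = 9.88 × 6.8947/4.1604 = 16.3736 knots

16.37 knots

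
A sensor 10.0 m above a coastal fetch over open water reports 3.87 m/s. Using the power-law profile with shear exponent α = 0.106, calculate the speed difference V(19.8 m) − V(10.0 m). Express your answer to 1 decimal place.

0.3 m/s

Power law: V₂ = V₁ · (z₂/z₁)^α = 3.87 × (1.9800)^0.106 = 4.1606 m/s
ΔV = 4.1606 − 3.87 = 0.2906 m/s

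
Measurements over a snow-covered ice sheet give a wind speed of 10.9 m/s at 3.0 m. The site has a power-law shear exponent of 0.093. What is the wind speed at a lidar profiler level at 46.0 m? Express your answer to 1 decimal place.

Power-law profile: V₂ = V₁ · (z₂/z₁)^α
V₂ = 10.9 × (46.0/3.0)^0.093 = 10.9 × (15.3333)^0.093
    = 10.9 × 1.2890 = 14.0505 m/s

14.1 m/s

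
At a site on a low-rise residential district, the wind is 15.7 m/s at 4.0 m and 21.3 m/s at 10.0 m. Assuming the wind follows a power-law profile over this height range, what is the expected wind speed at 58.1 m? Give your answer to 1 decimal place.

38.3 m/s

First find α: α = ln(V₂/V₁)/ln(z₂/z₁) = ln(21.3/15.7)/ln(10.0/4.0) = 0.30505/0.91629 = 0.3329
Extrapolate from 10.0 m to 58.1 m: V₃ = 21.3 × (58.1/10.0)^0.3329 = 21.3 × 1.7964 = 38.2635 m/s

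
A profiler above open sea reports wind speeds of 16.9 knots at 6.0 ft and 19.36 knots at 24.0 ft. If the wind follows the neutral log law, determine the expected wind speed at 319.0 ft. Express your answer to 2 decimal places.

Log law: V ∝ ln(z/z₀). From the pair, with r = V₁/V₂ = 0.87293,
ln z₀ = (ln z₁ − r·ln z₂)/(1 − r) = (1.7918 − 0.87293×3.1781)/0.12707 = -7.7320 → z₀ = 0.0004386 ft
V₃ = V₁ · ln(z₃/z₀)/ln(z₁/z₀) = 16.9 × 13.4972/9.5237 = 23.9509 knots

23.95 knots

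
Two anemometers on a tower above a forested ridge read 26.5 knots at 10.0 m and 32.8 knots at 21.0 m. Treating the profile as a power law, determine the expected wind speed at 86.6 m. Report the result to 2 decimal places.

First find α: α = ln(V₂/V₁)/ln(z₂/z₁) = ln(32.8/26.5)/ln(21.0/10.0) = 0.21328/0.74194 = 0.2875
Extrapolate from 21.0 m to 86.6 m: V₃ = 32.8 × (86.6/21.0)^0.2875 = 32.8 × 1.5027 = 49.2893 knots

49.29 knots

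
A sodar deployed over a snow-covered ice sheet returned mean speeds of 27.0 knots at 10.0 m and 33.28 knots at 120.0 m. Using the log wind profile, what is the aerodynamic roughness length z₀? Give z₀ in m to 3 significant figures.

z₀ ≈ 0.000229 m

Log law: V(z) ∝ ln(z/z₀). With r = V₁/V₂ = 27.0/33.28 = 0.81130,
r · ln(z₂/z₀) = ln(z₁/z₀) ⇒ ln z₀ = (ln z₁ − r·ln z₂)/(1 − r)
ln z₀ = (2.30259 − 0.81130×4.78749) / 0.18870 = -8.3809
z₀ = exp(-8.3809) = 0.0002292 m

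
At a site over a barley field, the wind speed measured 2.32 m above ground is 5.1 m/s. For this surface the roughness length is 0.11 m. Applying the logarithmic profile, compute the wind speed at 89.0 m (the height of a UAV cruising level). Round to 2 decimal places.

11.20 m/s

Log law: V(z) ∝ ln(z/z₀), so V₂/V₁ = ln(z₂/z₀) / ln(z₁/z₀).
ln(89.0/0.11) = 6.6959, ln(2.32/0.11) = 3.0488
V₂ = 5.1 × 6.6959/3.0488 = 5.1 × 2.1962 = 11.2007 m/s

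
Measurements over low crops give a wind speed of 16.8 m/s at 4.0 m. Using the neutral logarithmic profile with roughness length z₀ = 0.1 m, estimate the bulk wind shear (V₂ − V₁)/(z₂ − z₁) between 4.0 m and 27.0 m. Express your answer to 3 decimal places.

0.378 m/s/m

Log law: V₂ = V₁ · ln(z₂/z₀)/ln(z₁/z₀) = 16.8 × 5.5984/3.6889 = 25.4965 m/s
ΔV/Δz = (25.4965 − 16.8)/(27.0 − 4.0) = 8.6965/23.0000 = 0.37811 m/s/m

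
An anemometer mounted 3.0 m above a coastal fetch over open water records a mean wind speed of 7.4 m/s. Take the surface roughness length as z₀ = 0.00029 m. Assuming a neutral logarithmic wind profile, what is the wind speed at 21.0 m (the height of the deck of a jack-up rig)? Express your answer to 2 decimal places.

Log law: V(z) ∝ ln(z/z₀), so V₂/V₁ = ln(z₂/z₀) / ln(z₁/z₀).
ln(21.0/0.00029) = 11.1902, ln(3.0/0.00029) = 9.2442
V₂ = 7.4 × 11.1902/9.2442 = 7.4 × 1.2105 = 8.9577 m/s

8.96 m/s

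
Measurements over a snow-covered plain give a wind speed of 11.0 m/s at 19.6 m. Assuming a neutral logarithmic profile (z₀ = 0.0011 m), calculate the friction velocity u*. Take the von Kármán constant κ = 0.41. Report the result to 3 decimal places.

Log law: V(z) = (u*/κ) · ln(z/z₀) ⇒ u* = κ · V / ln(z/z₀)
u* = 0.41 × 11.0 / ln(19.6/0.0011) = 0.41 × 11.0 / 9.7880
   = 4.5100 / 9.7880 = 0.4608 m/s

u* ≈ 0.461 m/s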